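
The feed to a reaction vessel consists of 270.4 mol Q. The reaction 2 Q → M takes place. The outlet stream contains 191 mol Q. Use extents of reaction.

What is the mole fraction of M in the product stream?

For Q: n = n₀ − 2ξ → 191 = 270.4 − 2ξ, giving ξ = 39.7 mol.
Outlet amounts (n = n₀ + ν ξ):
  Q: 270.4 − 2(39.7) = 191
  M: 0 + 1(39.7) = 39.7
Total out = 230.7 mol; y_M = 39.7 / 230.7 = 0.1721.

0.172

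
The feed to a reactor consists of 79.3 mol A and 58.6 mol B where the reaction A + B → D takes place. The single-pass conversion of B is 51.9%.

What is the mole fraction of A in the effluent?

B reacted = 0.519 × 58.6 = 30.41 mol; ν_B = −1, so ξ = 30.41/1 = 30.41 mol.
Outlet amounts (n = n₀ + ν ξ):
  A: 79.3 − 1(30.41) = 48.89
  B: 58.6 − 1(30.41) = 28.19
  D: 0 + 1(30.41) = 30.41
Total out = 107.5 mol; y_A = 48.89 / 107.5 = 0.4548.

0.455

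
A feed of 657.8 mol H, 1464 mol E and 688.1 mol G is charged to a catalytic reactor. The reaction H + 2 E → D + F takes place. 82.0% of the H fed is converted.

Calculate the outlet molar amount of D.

539 mol

H reacted = 0.82 × 657.8 = 539.4 mol; ν_H = −1, so ξ = 539.4/1 = 539.4 mol.
Outlet amounts (n = n₀ + ν ξ):
  H: 657.8 − 1(539.4) = 118.4
  E: 1464 − 2(539.4) = 385.2
  D: 0 + 1(539.4) = 539.4
  F: 0 + 1(539.4) = 539.4
  G: 688.1 (inert)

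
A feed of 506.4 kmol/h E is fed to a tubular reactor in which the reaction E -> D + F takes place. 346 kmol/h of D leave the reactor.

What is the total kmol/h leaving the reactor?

852 kmol/h

For D: n = n₀ + 1ξ → 346 = 0 + 1ξ, giving ξ = 346 kmol/h.
Outlet amounts (n = n₀ + ν ξ):
  E: 506.4 − 1(346) = 160.4
  D: 0 + 1(346) = 346
  F: 0 + 1(346) = 346
Total out = 160.4 + 346 + 346 = 852.4 kmol/h.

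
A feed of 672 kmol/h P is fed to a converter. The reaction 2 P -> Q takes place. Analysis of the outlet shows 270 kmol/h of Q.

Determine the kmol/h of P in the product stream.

For Q: n = n₀ + 1ξ → 270 = 0 + 1ξ, giving ξ = 270 kmol/h.
Outlet amounts (n = n₀ + ν ξ):
  P: 672 − 2(270) = 132
  Q: 0 + 1(270) = 270

132 kmol/h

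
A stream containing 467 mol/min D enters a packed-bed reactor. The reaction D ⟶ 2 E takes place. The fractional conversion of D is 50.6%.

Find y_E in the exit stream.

0.672

D reacted = 0.506 × 467 = 236.3 mol/min; ν_D = −1, so ξ = 236.3/1 = 236.3 mol/min.
Outlet amounts (n = n₀ + ν ξ):
  D: 467 − 1(236.3) = 230.7
  E: 0 + 2(236.3) = 472.6
Total out = 703.3 mol/min; y_E = 472.6 / 703.3 = 0.672.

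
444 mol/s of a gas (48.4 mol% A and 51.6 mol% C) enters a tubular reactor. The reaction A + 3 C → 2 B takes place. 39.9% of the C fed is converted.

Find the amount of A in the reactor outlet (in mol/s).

184 mol/s

C reacted = 0.399 × 229.1 = 91.41 mol/s; ν_C = −3, so ξ = 91.41/3 = 30.47 mol/s.
Outlet amounts (n = n₀ + ν ξ):
  A: 214.9 − 1(30.47) = 184.4
  C: 229.1 − 3(30.47) = 137.7
  B: 0 + 2(30.47) = 60.94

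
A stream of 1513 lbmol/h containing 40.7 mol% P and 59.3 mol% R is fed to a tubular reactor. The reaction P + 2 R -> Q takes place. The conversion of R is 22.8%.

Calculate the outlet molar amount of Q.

R reacted = 0.228 × 897.2 = 204.6 lbmol/h; ν_R = −2, so ξ = 204.6/2 = 102.3 lbmol/h.
Outlet amounts (n = n₀ + ν ξ):
  P: 615.8 − 1(102.3) = 513.5
  R: 897.2 − 2(102.3) = 692.6
  Q: 0 + 1(102.3) = 102.3

102 lbmol/h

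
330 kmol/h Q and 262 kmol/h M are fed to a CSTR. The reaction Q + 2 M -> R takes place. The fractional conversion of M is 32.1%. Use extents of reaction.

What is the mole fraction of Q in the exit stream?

0.567

M reacted = 0.321 × 262 = 84.1 kmol/h; ν_M = −2, so ξ = 84.1/2 = 42.05 kmol/h.
Outlet amounts (n = n₀ + ν ξ):
  Q: 330 − 1(42.05) = 287.9
  M: 262 − 2(42.05) = 177.9
  R: 0 + 1(42.05) = 42.05
Total out = 507.9 kmol/h; y_Q = 287.9 / 507.9 = 0.5669.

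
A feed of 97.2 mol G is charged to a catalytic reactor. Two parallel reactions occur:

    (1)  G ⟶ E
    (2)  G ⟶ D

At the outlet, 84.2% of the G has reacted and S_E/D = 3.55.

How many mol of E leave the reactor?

63.9 mol

Conversion of G: G consumed = 0.842 × 97.2 = 81.84 mol = 1ξ₁ + 1ξ₂.
Selectivity: 1ξ₁ / (1ξ₂) = 3.55 → ξ₁ = 3.55 ξ₂.
Substitute: (1·3.55 + 1) ξ₂ = 81.84 → ξ₂ = 17.99 mol, ξ₁ = 63.86 mol.
Outlet amounts (n = n₀ + Σ ν·ξ):
  G: 97.2 − 1(63.86) − 1(17.99) = 15.36
  E: 0 + 1(63.86) = 63.86
  D: 0 + 1(17.99) = 17.99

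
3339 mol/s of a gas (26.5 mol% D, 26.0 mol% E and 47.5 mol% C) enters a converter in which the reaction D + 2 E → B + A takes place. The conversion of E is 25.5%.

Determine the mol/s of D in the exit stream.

774 mol/s

E reacted = 0.255 × 868.1 = 221.4 mol/s; ν_E = −2, so ξ = 221.4/2 = 110.7 mol/s.
Outlet amounts (n = n₀ + ν ξ):
  D: 884.8 − 1(110.7) = 774.1
  E: 868.1 − 2(110.7) = 646.8
  B: 0 + 1(110.7) = 110.7
  A: 0 + 1(110.7) = 110.7
  C: 1586 (inert)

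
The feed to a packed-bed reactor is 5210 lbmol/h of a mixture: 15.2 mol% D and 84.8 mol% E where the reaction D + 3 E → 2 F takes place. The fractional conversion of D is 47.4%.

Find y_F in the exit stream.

0.168

D reacted = 0.474 × 791.9 = 375.4 lbmol/h; ν_D = −1, so ξ = 375.4/1 = 375.4 lbmol/h.
Outlet amounts (n = n₀ + ν ξ):
  D: 791.9 − 1(375.4) = 416.5
  E: 4418 − 3(375.4) = 3292
  F: 0 + 2(375.4) = 750.7
Total out = 4459 lbmol/h; y_F = 750.7 / 4459 = 0.1684.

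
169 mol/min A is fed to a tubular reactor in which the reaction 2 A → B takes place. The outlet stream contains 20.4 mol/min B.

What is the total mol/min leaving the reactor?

For B: n = n₀ + 1ξ → 20.4 = 0 + 1ξ, giving ξ = 20.4 mol/min.
Outlet amounts (n = n₀ + ν ξ):
  A: 169 − 2(20.4) = 128.2
  B: 0 + 1(20.4) = 20.4
Total out = 128.2 + 20.4 = 148.6 mol/min.

149 mol/min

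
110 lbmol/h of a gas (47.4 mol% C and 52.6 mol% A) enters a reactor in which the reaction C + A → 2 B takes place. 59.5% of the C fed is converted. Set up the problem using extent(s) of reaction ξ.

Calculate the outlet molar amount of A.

C reacted = 0.595 × 52.14 = 31.02 lbmol/h; ν_C = −1, so ξ = 31.02/1 = 31.02 lbmol/h.
Outlet amounts (n = n₀ + ν ξ):
  C: 52.14 − 1(31.02) = 21.12
  A: 57.86 − 1(31.02) = 26.84
  B: 0 + 2(31.02) = 62.05

26.8 lbmol/h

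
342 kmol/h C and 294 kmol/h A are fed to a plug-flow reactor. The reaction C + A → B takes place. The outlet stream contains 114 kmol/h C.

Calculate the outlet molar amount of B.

228 kmol/h

For C: n = n₀ − 1ξ → 114 = 342 − 1ξ, giving ξ = 228 kmol/h.
Outlet amounts (n = n₀ + ν ξ):
  C: 342 − 1(228) = 114
  A: 294 − 1(228) = 66
  B: 0 + 1(228) = 228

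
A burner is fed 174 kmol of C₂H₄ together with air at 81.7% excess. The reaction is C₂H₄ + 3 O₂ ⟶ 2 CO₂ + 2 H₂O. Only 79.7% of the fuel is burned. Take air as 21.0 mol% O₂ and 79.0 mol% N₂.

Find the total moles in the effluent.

4690 kmol

Stoichiometric O₂ = 3 × 174 = 522 kmol; O₂ fed = 522 × 1.817 = 948.5 kmol.
N₂ fed = 948.5 × 79/21 = 3568 kmol.
Fuel reacted = 0.797 × 174 → ξ = 138.7 kmol.
Outlet (n = n₀ + ν ξ):
  C₂H₄: 174 − 1(138.7) = 35.32
  O₂: 948.5 − 3(138.7) = 532.4
  N₂: 3568 (inert)
  CO₂: 0 + 2(138.7) = 277.4
  H₂O: 0 + 2(138.7) = 277.4
Total out = 35.32 + 532.4 + 3568 + 277.4 + 277.4 = 4691 kmol.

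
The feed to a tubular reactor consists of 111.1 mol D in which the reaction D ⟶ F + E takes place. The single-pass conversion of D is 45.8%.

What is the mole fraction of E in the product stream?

D reacted = 0.458 × 111.1 = 50.88 mol; ν_D = −1, so ξ = 50.88/1 = 50.88 mol.
Outlet amounts (n = n₀ + ν ξ):
  D: 111.1 − 1(50.88) = 60.22
  F: 0 + 1(50.88) = 50.88
  E: 0 + 1(50.88) = 50.88
Total out = 162 mol; y_E = 50.88 / 162 = 0.3141.

0.314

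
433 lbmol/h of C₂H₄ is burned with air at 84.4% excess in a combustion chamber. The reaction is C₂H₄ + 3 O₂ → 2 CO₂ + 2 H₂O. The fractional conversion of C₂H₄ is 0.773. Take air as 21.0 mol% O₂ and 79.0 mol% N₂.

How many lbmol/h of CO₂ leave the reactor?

Stoichiometric O₂ = 3 × 433 = 1299 lbmol/h; O₂ fed = 1299 × 1.844 = 2395 lbmol/h.
N₂ fed = 2395 × 79/21 = 9011 lbmol/h.
Fuel reacted = 0.773 × 433 → ξ = 334.7 lbmol/h.
Outlet (n = n₀ + ν ξ):
  C₂H₄: 433 − 1(334.7) = 98.29
  O₂: 2395 − 3(334.7) = 1391
  N₂: 9011 (inert)
  CO₂: 0 + 2(334.7) = 669.4
  H₂O: 0 + 2(334.7) = 669.4

669 lbmol/h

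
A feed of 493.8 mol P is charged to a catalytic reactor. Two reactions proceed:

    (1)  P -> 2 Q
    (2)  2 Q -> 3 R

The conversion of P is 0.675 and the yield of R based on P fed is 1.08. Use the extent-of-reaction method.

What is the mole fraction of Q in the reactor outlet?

0.31

Conversion of P: P consumed = 1ξ₁ = 0.675 × 493.8 → ξ₁ = 333.3 mol.
Yield of R: 3ξ₂ / 493.8 = 1.08 → ξ₂ = 177.8 mol.
Outlet amounts (n = n₀ + Σ ν·ξ):
  P: 493.8 − 1(333.3) = 160.5
  Q: 0 + 2(333.3) − 2(177.8) = 311.1
  R: 0 + 3(177.8) = 533.3
Total out = 1005 mol; y_Q = 311.1 / 1005 = 0.3096.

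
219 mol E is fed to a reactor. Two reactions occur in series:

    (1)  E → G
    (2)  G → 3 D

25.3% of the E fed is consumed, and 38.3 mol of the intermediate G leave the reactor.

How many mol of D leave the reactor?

51.3 mol

Conversion of E: E consumed = 1ξ₁ = 0.253 × 219 → ξ₁ = 55.41 mol.
G balance: n_G = 0 + 1ξ₁ − 1ξ₂ = 38.3 → ξ₂ = (1·55.41 − 38.3)/1 = 17.11 mol.
Outlet amounts (n = n₀ + Σ ν·ξ):
  E: 219 − 1(55.41) = 163.6
  G: 0 + 1(55.41) − 1(17.11) = 38.3
  D: 0 + 3(17.11) = 51.32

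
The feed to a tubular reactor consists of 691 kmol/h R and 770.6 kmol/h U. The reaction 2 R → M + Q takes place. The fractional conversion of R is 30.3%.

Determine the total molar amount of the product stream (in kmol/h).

R reacted = 0.303 × 691 = 209.4 kmol/h; ν_R = −2, so ξ = 209.4/2 = 104.7 kmol/h.
Outlet amounts (n = n₀ + ν ξ):
  R: 691 − 2(104.7) = 481.6
  M: 0 + 1(104.7) = 104.7
  Q: 0 + 1(104.7) = 104.7
  U: 770.6 (inert)
Total out = 481.6 + 104.7 + 104.7 + 770.6 = 1462 kmol/h.

1460 kmol/h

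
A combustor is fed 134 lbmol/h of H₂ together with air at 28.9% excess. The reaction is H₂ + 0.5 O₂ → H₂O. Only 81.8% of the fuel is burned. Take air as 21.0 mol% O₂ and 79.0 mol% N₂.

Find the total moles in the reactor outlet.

Stoichiometric O₂ = 0.5 × 134 = 67 lbmol/h; O₂ fed = 67 × 1.289 = 86.36 lbmol/h.
N₂ fed = 86.36 × 79/21 = 324.9 lbmol/h.
Fuel reacted = 0.818 × 134 → ξ = 109.6 lbmol/h.
Outlet (n = n₀ + ν ξ):
  H₂: 134 − 1(109.6) = 24.39
  O₂: 86.36 − 0.5(109.6) = 31.56
  N₂: 324.9 (inert)
  H₂O: 0 + 1(109.6) = 109.6
Total out = 24.39 + 31.56 + 324.9 + 109.6 = 490.4 lbmol/h.

490 lbmol/h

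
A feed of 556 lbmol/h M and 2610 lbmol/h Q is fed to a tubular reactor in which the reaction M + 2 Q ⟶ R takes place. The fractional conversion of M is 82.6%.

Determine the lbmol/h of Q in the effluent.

1690 lbmol/h

M reacted = 0.826 × 556 = 459.3 lbmol/h; ν_M = −1, so ξ = 459.3/1 = 459.3 lbmol/h.
Outlet amounts (n = n₀ + ν ξ):
  M: 556 − 1(459.3) = 96.74
  Q: 2610 − 2(459.3) = 1691
  R: 0 + 1(459.3) = 459.3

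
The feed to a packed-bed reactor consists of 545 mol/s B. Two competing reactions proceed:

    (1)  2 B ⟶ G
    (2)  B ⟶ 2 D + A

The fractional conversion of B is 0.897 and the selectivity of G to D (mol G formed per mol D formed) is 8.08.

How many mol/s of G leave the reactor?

237 mol/s

Conversion of B: B consumed = 0.897 × 545 = 488.9 mol/s = 2ξ₁ + 1ξ₂.
Selectivity: 1ξ₁ / (2ξ₂) = 8.08 → ξ₁ = 16.16 ξ₂.
Substitute: (2·16.16 + 1) ξ₂ = 488.9 → ξ₂ = 14.67 mol/s, ξ₁ = 237.1 mol/s.
Outlet amounts (n = n₀ + Σ ν·ξ):
  B: 545 − 2(237.1) − 1(14.67) = 56.13
  G: 0 + 1(237.1) = 237.1
  D: 0 + 2(14.67) = 29.34
  A: 0 + 1(14.67) = 14.67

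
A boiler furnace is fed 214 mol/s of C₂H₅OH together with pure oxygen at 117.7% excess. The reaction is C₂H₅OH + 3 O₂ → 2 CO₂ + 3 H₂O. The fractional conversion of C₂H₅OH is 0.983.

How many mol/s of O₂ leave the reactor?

Stoichiometric O₂ = 3 × 214 = 642 mol/s; O₂ fed = 642 × 2.177 = 1398 mol/s.
Fuel reacted = 0.983 × 214 → ξ = 210.4 mol/s.
Outlet (n = n₀ + ν ξ):
  C₂H₅OH: 214 − 1(210.4) = 3.638
  O₂: 1398 − 3(210.4) = 766.5
  CO₂: 0 + 2(210.4) = 420.7
  H₂O: 0 + 3(210.4) = 631.1

767 mol/s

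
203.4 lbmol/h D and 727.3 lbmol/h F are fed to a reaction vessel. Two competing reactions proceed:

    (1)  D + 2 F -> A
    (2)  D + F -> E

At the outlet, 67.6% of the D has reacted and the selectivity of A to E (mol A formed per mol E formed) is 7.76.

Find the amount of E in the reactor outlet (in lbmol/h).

15.7 lbmol/h

Conversion of D: D consumed = 0.676 × 203.4 = 137.5 lbmol/h = 1ξ₁ + 1ξ₂.
Selectivity: 1ξ₁ / (1ξ₂) = 7.76 → ξ₁ = 7.76 ξ₂.
Substitute: (1·7.76 + 1) ξ₂ = 137.5 → ξ₂ = 15.7 lbmol/h, ξ₁ = 121.8 lbmol/h.
Outlet amounts (n = n₀ + Σ ν·ξ):
  D: 203.4 − 1(121.8) − 1(15.7) = 65.9
  F: 727.3 − 2(121.8) − 1(15.7) = 468
  A: 0 + 1(121.8) = 121.8
  E: 0 + 1(15.7) = 15.7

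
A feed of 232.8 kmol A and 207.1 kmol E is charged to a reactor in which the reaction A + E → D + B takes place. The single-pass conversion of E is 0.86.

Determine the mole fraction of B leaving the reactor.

E reacted = 0.86 × 207.1 = 178.1 kmol; ν_E = −1, so ξ = 178.1/1 = 178.1 kmol.
Outlet amounts (n = n₀ + ν ξ):
  A: 232.8 − 1(178.1) = 54.69
  E: 207.1 − 1(178.1) = 28.99
  D: 0 + 1(178.1) = 178.1
  B: 0 + 1(178.1) = 178.1
Total out = 439.9 kmol; y_B = 178.1 / 439.9 = 0.4049.

0.405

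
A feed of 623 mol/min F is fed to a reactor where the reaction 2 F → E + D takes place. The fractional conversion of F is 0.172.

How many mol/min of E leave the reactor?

F reacted = 0.172 × 623 = 107.2 mol/min; ν_F = −2, so ξ = 107.2/2 = 53.58 mol/min.
Outlet amounts (n = n₀ + ν ξ):
  F: 623 − 2(53.58) = 515.8
  E: 0 + 1(53.58) = 53.58
  D: 0 + 1(53.58) = 53.58

53.6 mol/min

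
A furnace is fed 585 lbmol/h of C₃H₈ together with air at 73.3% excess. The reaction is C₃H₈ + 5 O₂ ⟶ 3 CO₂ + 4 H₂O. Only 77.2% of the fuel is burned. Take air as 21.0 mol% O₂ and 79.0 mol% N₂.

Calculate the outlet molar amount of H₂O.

1810 lbmol/h

Stoichiometric O₂ = 5 × 585 = 2925 lbmol/h; O₂ fed = 2925 × 1.733 = 5069 lbmol/h.
N₂ fed = 5069 × 79/21 = 19070 lbmol/h.
Fuel reacted = 0.772 × 585 → ξ = 451.6 lbmol/h.
Outlet (n = n₀ + ν ξ):
  C₃H₈: 585 − 1(451.6) = 133.4
  O₂: 5069 − 5(451.6) = 2811
  N₂: 19070 (inert)
  CO₂: 0 + 3(451.6) = 1355
  H₂O: 0 + 4(451.6) = 1806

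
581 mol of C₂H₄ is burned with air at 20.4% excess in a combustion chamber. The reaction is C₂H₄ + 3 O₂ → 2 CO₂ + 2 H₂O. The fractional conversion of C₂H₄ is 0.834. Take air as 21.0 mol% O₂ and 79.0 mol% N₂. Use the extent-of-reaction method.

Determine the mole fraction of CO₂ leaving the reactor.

0.0916

Stoichiometric O₂ = 3 × 581 = 1743 mol; O₂ fed = 1743 × 1.204 = 2099 mol.
N₂ fed = 2099 × 79/21 = 7895 mol.
Fuel reacted = 0.834 × 581 → ξ = 484.6 mol.
Outlet (n = n₀ + ν ξ):
  C₂H₄: 581 − 1(484.6) = 96.45
  O₂: 2099 − 3(484.6) = 644.9
  N₂: 7895 (inert)
  CO₂: 0 + 2(484.6) = 969.1
  H₂O: 0 + 2(484.6) = 969.1
Total out = 10570 mol; y_CO₂ = 969.1 / 10570 = 0.09165.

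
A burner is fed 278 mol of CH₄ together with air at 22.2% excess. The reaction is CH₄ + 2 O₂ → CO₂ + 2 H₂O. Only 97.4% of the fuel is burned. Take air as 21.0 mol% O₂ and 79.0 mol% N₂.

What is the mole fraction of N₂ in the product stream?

0.727

Stoichiometric O₂ = 2 × 278 = 556 mol; O₂ fed = 556 × 1.222 = 679.4 mol.
N₂ fed = 679.4 × 79/21 = 2556 mol.
Fuel reacted = 0.974 × 278 → ξ = 270.8 mol.
Outlet (n = n₀ + ν ξ):
  CH₄: 278 − 1(270.8) = 7.228
  O₂: 679.4 − 2(270.8) = 137.9
  N₂: 2556 (inert)
  CO₂: 0 + 1(270.8) = 270.8
  H₂O: 0 + 2(270.8) = 541.5
Total out = 3513 mol; y_N₂ = 2556 / 3513 = 0.7275.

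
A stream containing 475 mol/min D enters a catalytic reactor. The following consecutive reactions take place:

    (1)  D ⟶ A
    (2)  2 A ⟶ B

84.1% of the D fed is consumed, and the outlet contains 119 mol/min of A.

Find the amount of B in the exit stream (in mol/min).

Conversion of D: D consumed = 1ξ₁ = 0.841 × 475 → ξ₁ = 399.5 mol/min.
A balance: n_A = 0 + 1ξ₁ − 2ξ₂ = 119 → ξ₂ = (1·399.5 − 119)/2 = 140.2 mol/min.
Outlet amounts (n = n₀ + Σ ν·ξ):
  D: 475 − 1(399.5) = 75.53
  A: 0 + 1(399.5) − 2(140.2) = 119
  B: 0 + 1(140.2) = 140.2

140 mol/min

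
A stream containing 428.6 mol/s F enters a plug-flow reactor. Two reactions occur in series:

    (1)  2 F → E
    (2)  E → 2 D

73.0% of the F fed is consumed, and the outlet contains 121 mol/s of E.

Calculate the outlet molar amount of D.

Conversion of F: F consumed = 2ξ₁ = 0.73 × 428.6 → ξ₁ = 156.4 mol/s.
E balance: n_E = 0 + 1ξ₁ − 1ξ₂ = 121 → ξ₂ = (1·156.4 − 121)/1 = 35.44 mol/s.
Outlet amounts (n = n₀ + Σ ν·ξ):
  F: 428.6 − 2(156.4) = 115.7
  E: 0 + 1(156.4) − 1(35.44) = 121
  D: 0 + 2(35.44) = 70.88

70.9 mol/s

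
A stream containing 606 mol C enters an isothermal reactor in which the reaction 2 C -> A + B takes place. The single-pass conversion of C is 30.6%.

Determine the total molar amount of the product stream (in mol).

606 mol

C reacted = 0.306 × 606 = 185.4 mol; ν_C = −2, so ξ = 185.4/2 = 92.72 mol.
Outlet amounts (n = n₀ + ν ξ):
  C: 606 − 2(92.72) = 420.6
  A: 0 + 1(92.72) = 92.72
  B: 0 + 1(92.72) = 92.72
Total out = 420.6 + 92.72 + 92.72 = 606 mol.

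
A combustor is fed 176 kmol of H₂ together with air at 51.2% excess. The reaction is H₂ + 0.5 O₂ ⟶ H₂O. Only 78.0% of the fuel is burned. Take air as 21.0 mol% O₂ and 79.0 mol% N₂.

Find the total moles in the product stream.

Stoichiometric O₂ = 0.5 × 176 = 88 kmol; O₂ fed = 88 × 1.512 = 133.1 kmol.
N₂ fed = 133.1 × 79/21 = 500.5 kmol.
Fuel reacted = 0.78 × 176 → ξ = 137.3 kmol.
Outlet (n = n₀ + ν ξ):
  H₂: 176 − 1(137.3) = 38.72
  O₂: 133.1 − 0.5(137.3) = 64.42
  N₂: 500.5 (inert)
  H₂O: 0 + 1(137.3) = 137.3
Total out = 38.72 + 64.42 + 500.5 + 137.3 = 741 kmol.

741 kmol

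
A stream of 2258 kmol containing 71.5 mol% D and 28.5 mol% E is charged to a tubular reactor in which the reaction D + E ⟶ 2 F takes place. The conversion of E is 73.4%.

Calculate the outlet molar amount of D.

1140 kmol

E reacted = 0.734 × 643.5 = 472.4 kmol; ν_E = −1, so ξ = 472.4/1 = 472.4 kmol.
Outlet amounts (n = n₀ + ν ξ):
  D: 1614 − 1(472.4) = 1142
  E: 643.5 − 1(472.4) = 171.2
  F: 0 + 2(472.4) = 944.7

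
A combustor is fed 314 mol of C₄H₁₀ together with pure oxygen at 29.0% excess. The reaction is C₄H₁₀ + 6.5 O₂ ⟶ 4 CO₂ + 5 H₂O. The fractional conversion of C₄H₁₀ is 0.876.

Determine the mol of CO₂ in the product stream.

1100 mol

Stoichiometric O₂ = 6.5 × 314 = 2041 mol; O₂ fed = 2041 × 1.290 = 2633 mol.
Fuel reacted = 0.876 × 314 → ξ = 275.1 mol.
Outlet (n = n₀ + ν ξ):
  C₄H₁₀: 314 − 1(275.1) = 38.94
  O₂: 2633 − 6.5(275.1) = 845
  CO₂: 0 + 4(275.1) = 1100
  H₂O: 0 + 5(275.1) = 1375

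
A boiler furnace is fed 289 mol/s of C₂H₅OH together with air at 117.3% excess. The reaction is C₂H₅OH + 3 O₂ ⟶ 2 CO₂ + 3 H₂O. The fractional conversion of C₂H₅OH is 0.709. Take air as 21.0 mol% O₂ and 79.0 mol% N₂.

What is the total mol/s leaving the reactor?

Stoichiometric O₂ = 3 × 289 = 867 mol/s; O₂ fed = 867 × 2.173 = 1884 mol/s.
N₂ fed = 1884 × 79/21 = 7087 mol/s.
Fuel reacted = 0.709 × 289 → ξ = 204.9 mol/s.
Outlet (n = n₀ + ν ξ):
  C₂H₅OH: 289 − 1(204.9) = 84.1
  O₂: 1884 − 3(204.9) = 1269
  N₂: 7087 (inert)
  CO₂: 0 + 2(204.9) = 409.8
  H₂O: 0 + 3(204.9) = 614.7
Total out = 84.1 + 1269 + 7087 + 409.8 + 614.7 = 9465 mol/s.

9470 mol/s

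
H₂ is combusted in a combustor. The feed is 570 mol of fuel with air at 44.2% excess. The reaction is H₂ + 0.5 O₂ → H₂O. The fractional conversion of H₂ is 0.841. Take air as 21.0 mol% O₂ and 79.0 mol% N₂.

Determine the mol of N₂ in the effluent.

Stoichiometric O₂ = 0.5 × 570 = 285 mol; O₂ fed = 285 × 1.442 = 411 mol.
N₂ fed = 411 × 79/21 = 1546 mol.
Fuel reacted = 0.841 × 570 → ξ = 479.4 mol.
Outlet (n = n₀ + ν ξ):
  H₂: 570 − 1(479.4) = 90.63
  O₂: 411 − 0.5(479.4) = 171.3
  N₂: 1546 (inert)
  H₂O: 0 + 1(479.4) = 479.4

1550 mol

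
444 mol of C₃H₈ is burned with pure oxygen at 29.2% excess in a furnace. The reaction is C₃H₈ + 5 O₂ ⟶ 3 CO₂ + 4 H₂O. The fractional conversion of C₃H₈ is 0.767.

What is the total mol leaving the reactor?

3650 mol

Stoichiometric O₂ = 5 × 444 = 2220 mol; O₂ fed = 2220 × 1.292 = 2868 mol.
Fuel reacted = 0.767 × 444 → ξ = 340.5 mol.
Outlet (n = n₀ + ν ξ):
  C₃H₈: 444 − 1(340.5) = 103.5
  O₂: 2868 − 5(340.5) = 1166
  CO₂: 0 + 3(340.5) = 1022
  H₂O: 0 + 4(340.5) = 1362
Total out = 103.5 + 1166 + 1022 + 1362 = 3653 mol.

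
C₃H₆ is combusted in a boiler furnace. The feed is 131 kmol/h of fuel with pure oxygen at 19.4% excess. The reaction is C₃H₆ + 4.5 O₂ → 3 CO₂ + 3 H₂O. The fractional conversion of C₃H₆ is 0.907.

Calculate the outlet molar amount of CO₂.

356 kmol/h

Stoichiometric O₂ = 4.5 × 131 = 589.5 kmol/h; O₂ fed = 589.5 × 1.194 = 703.9 kmol/h.
Fuel reacted = 0.907 × 131 → ξ = 118.8 kmol/h.
Outlet (n = n₀ + ν ξ):
  C₃H₆: 131 − 1(118.8) = 12.18
  O₂: 703.9 − 4.5(118.8) = 169.2
  CO₂: 0 + 3(118.8) = 356.5
  H₂O: 0 + 3(118.8) = 356.5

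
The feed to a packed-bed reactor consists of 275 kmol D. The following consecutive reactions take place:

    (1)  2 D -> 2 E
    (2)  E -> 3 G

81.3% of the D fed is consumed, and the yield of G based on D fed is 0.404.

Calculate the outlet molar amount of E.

Conversion of D: D consumed = 2ξ₁ = 0.813 × 275 → ξ₁ = 111.8 kmol.
Yield of G: 3ξ₂ / 275 = 0.404 → ξ₂ = 37.03 kmol.
Outlet amounts (n = n₀ + Σ ν·ξ):
  D: 275 − 2(111.8) = 51.43
  E: 0 + 2(111.8) − 1(37.03) = 186.5
  G: 0 + 3(37.03) = 111.1

187 kmol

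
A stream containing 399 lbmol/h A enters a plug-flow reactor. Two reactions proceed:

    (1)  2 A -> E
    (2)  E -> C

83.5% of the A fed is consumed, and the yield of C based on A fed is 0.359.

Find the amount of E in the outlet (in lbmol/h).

Conversion of A: A consumed = 2ξ₁ = 0.835 × 399 → ξ₁ = 166.6 lbmol/h.
Yield of C: 1ξ₂ / 399 = 0.359 → ξ₂ = 143.2 lbmol/h.
Outlet amounts (n = n₀ + Σ ν·ξ):
  A: 399 − 2(166.6) = 65.84
  E: 0 + 1(166.6) − 1(143.2) = 23.34
  C: 0 + 1(143.2) = 143.2

23.3 lbmol/h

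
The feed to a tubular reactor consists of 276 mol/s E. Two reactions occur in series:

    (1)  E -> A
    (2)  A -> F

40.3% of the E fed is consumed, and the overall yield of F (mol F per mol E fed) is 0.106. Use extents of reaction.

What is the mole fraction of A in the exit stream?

0.297

Conversion of E: E consumed = 1ξ₁ = 0.403 × 276 → ξ₁ = 111.2 mol/s.
Yield of F: 1ξ₂ / 276 = 0.106 → ξ₂ = 29.26 mol/s.
Outlet amounts (n = n₀ + Σ ν·ξ):
  E: 276 − 1(111.2) = 164.8
  A: 0 + 1(111.2) − 1(29.26) = 81.97
  F: 0 + 1(29.26) = 29.26
Total out = 276 mol/s; y_A = 81.97 / 276 = 0.297.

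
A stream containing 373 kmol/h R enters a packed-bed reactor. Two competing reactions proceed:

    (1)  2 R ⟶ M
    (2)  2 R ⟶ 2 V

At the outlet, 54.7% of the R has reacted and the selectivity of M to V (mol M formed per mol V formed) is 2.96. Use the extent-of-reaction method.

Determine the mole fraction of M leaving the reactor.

Conversion of R: R consumed = 0.547 × 373 = 204 kmol/h = 2ξ₁ + 2ξ₂.
Selectivity: 1ξ₁ / (2ξ₂) = 2.96 → ξ₁ = 5.92 ξ₂.
Substitute: (2·5.92 + 2) ξ₂ = 204 → ξ₂ = 14.74 kmol/h, ξ₁ = 87.27 kmol/h.
Outlet amounts (n = n₀ + Σ ν·ξ):
  R: 373 − 2(87.27) − 2(14.74) = 169
  M: 0 + 1(87.27) = 87.27
  V: 0 + 2(14.74) = 29.48
Total out = 285.7 kmol/h; y_M = 87.27 / 285.7 = 0.3054.

0.305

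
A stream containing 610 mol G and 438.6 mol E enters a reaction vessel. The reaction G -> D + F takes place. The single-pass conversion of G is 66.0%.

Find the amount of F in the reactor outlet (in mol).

403 mol

G reacted = 0.66 × 610 = 402.6 mol; ν_G = −1, so ξ = 402.6/1 = 402.6 mol.
Outlet amounts (n = n₀ + ν ξ):
  G: 610 − 1(402.6) = 207.4
  D: 0 + 1(402.6) = 402.6
  F: 0 + 1(402.6) = 402.6
  E: 438.6 (inert)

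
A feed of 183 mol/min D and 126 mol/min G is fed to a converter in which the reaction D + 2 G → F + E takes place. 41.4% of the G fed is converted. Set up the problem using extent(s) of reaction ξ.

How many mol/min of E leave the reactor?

G reacted = 0.414 × 126 = 52.16 mol/min; ν_G = −2, so ξ = 52.16/2 = 26.08 mol/min.
Outlet amounts (n = n₀ + ν ξ):
  D: 183 − 1(26.08) = 156.9
  G: 126 − 2(26.08) = 73.84
  F: 0 + 1(26.08) = 26.08
  E: 0 + 1(26.08) = 26.08

26.1 mol/min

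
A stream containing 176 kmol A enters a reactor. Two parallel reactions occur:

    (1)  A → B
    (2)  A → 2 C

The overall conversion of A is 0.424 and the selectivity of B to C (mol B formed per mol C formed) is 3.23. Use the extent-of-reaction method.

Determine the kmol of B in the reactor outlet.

64.6 kmol

Conversion of A: A consumed = 0.424 × 176 = 74.62 kmol = 1ξ₁ + 1ξ₂.
Selectivity: 1ξ₁ / (2ξ₂) = 3.23 → ξ₁ = 6.46 ξ₂.
Substitute: (1·6.46 + 1) ξ₂ = 74.62 → ξ₂ = 10 kmol, ξ₁ = 64.62 kmol.
Outlet amounts (n = n₀ + Σ ν·ξ):
  A: 176 − 1(64.62) − 1(10) = 101.4
  B: 0 + 1(64.62) = 64.62
  C: 0 + 2(10) = 20.01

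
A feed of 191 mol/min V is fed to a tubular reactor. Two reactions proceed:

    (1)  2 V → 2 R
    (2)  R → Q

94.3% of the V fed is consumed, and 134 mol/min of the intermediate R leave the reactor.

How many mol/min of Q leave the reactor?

Conversion of V: V consumed = 2ξ₁ = 0.943 × 191 → ξ₁ = 90.06 mol/min.
R balance: n_R = 0 + 2ξ₁ − 1ξ₂ = 134 → ξ₂ = (2·90.06 − 134)/1 = 46.11 mol/min.
Outlet amounts (n = n₀ + Σ ν·ξ):
  V: 191 − 2(90.06) = 10.89
  R: 0 + 2(90.06) − 1(46.11) = 134
  Q: 0 + 1(46.11) = 46.11

46.1 mol/min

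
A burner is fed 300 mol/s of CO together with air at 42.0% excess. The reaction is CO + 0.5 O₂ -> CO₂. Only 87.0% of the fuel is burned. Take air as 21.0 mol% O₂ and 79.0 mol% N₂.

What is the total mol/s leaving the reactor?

Stoichiometric O₂ = 0.5 × 300 = 150 mol/s; O₂ fed = 150 × 1.420 = 213 mol/s.
N₂ fed = 213 × 79/21 = 801.3 mol/s.
Fuel reacted = 0.87 × 300 → ξ = 261 mol/s.
Outlet (n = n₀ + ν ξ):
  CO: 300 − 1(261) = 39
  O₂: 213 − 0.5(261) = 82.5
  N₂: 801.3 (inert)
  CO₂: 0 + 1(261) = 261
Total out = 39 + 82.5 + 801.3 + 261 = 1184 mol/s.

1180 mol/s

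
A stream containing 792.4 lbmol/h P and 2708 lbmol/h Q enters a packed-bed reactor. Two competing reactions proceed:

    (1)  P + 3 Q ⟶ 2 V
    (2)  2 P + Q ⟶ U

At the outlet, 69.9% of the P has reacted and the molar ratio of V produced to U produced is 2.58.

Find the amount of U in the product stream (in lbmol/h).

168 lbmol/h

Conversion of P: P consumed = 0.699 × 792.4 = 553.9 lbmol/h = 1ξ₁ + 2ξ₂.
Selectivity: 2ξ₁ / (1ξ₂) = 2.58 → ξ₁ = 1.29 ξ₂.
Substitute: (1·1.29 + 2) ξ₂ = 553.9 → ξ₂ = 168.4 lbmol/h, ξ₁ = 217.2 lbmol/h.
Outlet amounts (n = n₀ + Σ ν·ξ):
  P: 792.4 − 1(217.2) − 2(168.4) = 238.5
  Q: 2708 − 3(217.2) − 1(168.4) = 1888
  V: 0 + 2(217.2) = 434.4
  U: 0 + 1(168.4) = 168.4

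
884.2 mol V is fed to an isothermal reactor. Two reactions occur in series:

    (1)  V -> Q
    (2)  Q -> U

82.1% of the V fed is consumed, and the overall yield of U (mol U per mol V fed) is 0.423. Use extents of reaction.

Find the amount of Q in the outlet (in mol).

Conversion of V: V consumed = 1ξ₁ = 0.821 × 884.2 → ξ₁ = 725.9 mol.
Yield of U: 1ξ₂ / 884.2 = 0.423 → ξ₂ = 374 mol.
Outlet amounts (n = n₀ + Σ ν·ξ):
  V: 884.2 − 1(725.9) = 158.3
  Q: 0 + 1(725.9) − 1(374) = 351.9
  U: 0 + 1(374) = 374

352 mol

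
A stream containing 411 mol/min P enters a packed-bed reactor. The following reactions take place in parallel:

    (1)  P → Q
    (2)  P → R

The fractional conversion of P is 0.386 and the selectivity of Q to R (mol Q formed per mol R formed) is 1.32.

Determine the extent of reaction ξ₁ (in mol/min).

ξ₁ = 90.3 mol/min

Conversion of P: P consumed = 0.386 × 411 = 158.6 mol/min = 1ξ₁ + 1ξ₂.
Selectivity: 1ξ₁ / (1ξ₂) = 1.32 → ξ₁ = 1.32 ξ₂.
Substitute: (1·1.32 + 1) ξ₂ = 158.6 → ξ₂ = 68.38 mol/min, ξ₁ = 90.26 mol/min.
Outlet amounts (n = n₀ + Σ ν·ξ):
  P: 411 − 1(90.26) − 1(68.38) = 252.4
  Q: 0 + 1(90.26) = 90.26
  R: 0 + 1(68.38) = 68.38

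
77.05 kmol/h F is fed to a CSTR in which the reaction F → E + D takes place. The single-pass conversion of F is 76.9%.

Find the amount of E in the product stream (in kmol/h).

F reacted = 0.769 × 77.05 = 59.25 kmol/h; ν_F = −1, so ξ = 59.25/1 = 59.25 kmol/h.
Outlet amounts (n = n₀ + ν ξ):
  F: 77.05 − 1(59.25) = 17.8
  E: 0 + 1(59.25) = 59.25
  D: 0 + 1(59.25) = 59.25

59.3 kmol/h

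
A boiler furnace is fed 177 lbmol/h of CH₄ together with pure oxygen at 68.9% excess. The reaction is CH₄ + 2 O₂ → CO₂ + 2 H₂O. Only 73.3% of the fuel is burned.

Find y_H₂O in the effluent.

Stoichiometric O₂ = 2 × 177 = 354 lbmol/h; O₂ fed = 354 × 1.689 = 597.9 lbmol/h.
Fuel reacted = 0.733 × 177 → ξ = 129.7 lbmol/h.
Outlet (n = n₀ + ν ξ):
  CH₄: 177 − 1(129.7) = 47.26
  O₂: 597.9 − 2(129.7) = 338.4
  CO₂: 0 + 1(129.7) = 129.7
  H₂O: 0 + 2(129.7) = 259.5
Total out = 774.9 lbmol/h; y_H₂O = 259.5 / 774.9 = 0.3349.

0.335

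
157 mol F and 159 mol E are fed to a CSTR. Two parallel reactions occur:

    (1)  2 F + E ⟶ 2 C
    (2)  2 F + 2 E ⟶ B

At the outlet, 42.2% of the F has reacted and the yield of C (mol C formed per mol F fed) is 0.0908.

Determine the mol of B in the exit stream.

26 mol

Yield of C: 2ξ₁ / 157 = 0.0908 → ξ₁ = 7.128 mol.
Conversion of F: 2ξ₁ + 2ξ₂ = 0.422 × 157 = 66.25 → ξ₂ = 26 mol.
Outlet amounts (n = n₀ + Σ ν·ξ):
  F: 157 − 2(7.128) − 2(26) = 90.75
  E: 159 − 1(7.128) − 2(26) = 99.87
  C: 0 + 2(7.128) = 14.26
  B: 0 + 1(26) = 26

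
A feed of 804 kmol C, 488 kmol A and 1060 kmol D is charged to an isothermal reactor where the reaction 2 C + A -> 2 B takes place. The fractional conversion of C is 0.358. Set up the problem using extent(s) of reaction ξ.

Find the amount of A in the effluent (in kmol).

344 kmol

C reacted = 0.358 × 804 = 287.8 kmol; ν_C = −2, so ξ = 287.8/2 = 143.9 kmol.
Outlet amounts (n = n₀ + ν ξ):
  C: 804 − 2(143.9) = 516.2
  A: 488 − 1(143.9) = 344.1
  B: 0 + 2(143.9) = 287.8
  D: 1060 (inert)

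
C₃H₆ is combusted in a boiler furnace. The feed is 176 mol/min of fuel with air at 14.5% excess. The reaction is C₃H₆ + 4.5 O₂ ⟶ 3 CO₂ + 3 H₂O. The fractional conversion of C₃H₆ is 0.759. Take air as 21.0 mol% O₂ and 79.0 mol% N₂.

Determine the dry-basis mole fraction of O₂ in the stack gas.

0.0735

Stoichiometric O₂ = 4.5 × 176 = 792 mol/min; O₂ fed = 792 × 1.145 = 906.8 mol/min.
N₂ fed = 906.8 × 79/21 = 3411 mol/min.
Fuel reacted = 0.759 × 176 → ξ = 133.6 mol/min.
Outlet (n = n₀ + ν ξ):
  C₃H₆: 176 − 1(133.6) = 42.42
  O₂: 906.8 − 4.5(133.6) = 305.7
  N₂: 3411 (inert)
  CO₂: 0 + 3(133.6) = 400.8
  H₂O: 0 + 3(133.6) = 400.8
Dry total = 4160 mol/min; y_O₂ (dry) = 305.7 / 4160 = 0.07348.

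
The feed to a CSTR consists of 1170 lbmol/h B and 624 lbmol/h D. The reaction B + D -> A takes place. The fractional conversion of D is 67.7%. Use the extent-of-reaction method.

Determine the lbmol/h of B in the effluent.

D reacted = 0.677 × 624 = 422.4 lbmol/h; ν_D = −1, so ξ = 422.4/1 = 422.4 lbmol/h.
Outlet amounts (n = n₀ + ν ξ):
  B: 1170 − 1(422.4) = 747.6
  D: 624 − 1(422.4) = 201.6
  A: 0 + 1(422.4) = 422.4

748 lbmol/h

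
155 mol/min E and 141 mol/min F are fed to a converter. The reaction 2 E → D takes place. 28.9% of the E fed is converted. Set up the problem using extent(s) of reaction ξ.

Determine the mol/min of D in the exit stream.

E reacted = 0.289 × 155 = 44.79 mol/min; ν_E = −2, so ξ = 44.79/2 = 22.4 mol/min.
Outlet amounts (n = n₀ + ν ξ):
  E: 155 − 2(22.4) = 110.2
  D: 0 + 1(22.4) = 22.4
  F: 141 (inert)

22.4 mol/min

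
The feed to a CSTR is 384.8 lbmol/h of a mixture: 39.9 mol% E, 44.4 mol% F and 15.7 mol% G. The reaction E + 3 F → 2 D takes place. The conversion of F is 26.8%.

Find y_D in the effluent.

0.0862

F reacted = 0.268 × 170.9 = 45.79 lbmol/h; ν_F = −3, so ξ = 45.79/3 = 15.26 lbmol/h.
Outlet amounts (n = n₀ + ν ξ):
  E: 153.5 − 1(15.26) = 138.3
  F: 170.9 − 3(15.26) = 125.1
  D: 0 + 2(15.26) = 30.53
  G: 60.41 (inert)
Total out = 354.3 lbmol/h; y_D = 30.53 / 354.3 = 0.08616.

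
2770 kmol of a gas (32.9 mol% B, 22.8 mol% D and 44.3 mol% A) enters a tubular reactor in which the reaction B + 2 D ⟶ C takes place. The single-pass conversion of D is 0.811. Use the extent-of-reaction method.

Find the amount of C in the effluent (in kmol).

256 kmol

D reacted = 0.811 × 631.6 = 512.2 kmol; ν_D = −2, so ξ = 512.2/2 = 256.1 kmol.
Outlet amounts (n = n₀ + ν ξ):
  B: 911.3 − 1(256.1) = 655.2
  D: 631.6 − 2(256.1) = 119.4
  C: 0 + 1(256.1) = 256.1
  A: 1227 (inert)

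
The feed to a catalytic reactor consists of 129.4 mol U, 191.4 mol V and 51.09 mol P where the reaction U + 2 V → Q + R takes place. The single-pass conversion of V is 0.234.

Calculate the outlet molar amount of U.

107 mol

V reacted = 0.234 × 191.4 = 44.79 mol; ν_V = −2, so ξ = 44.79/2 = 22.39 mol.
Outlet amounts (n = n₀ + ν ξ):
  U: 129.4 − 1(22.39) = 107
  V: 191.4 − 2(22.39) = 146.6
  Q: 0 + 1(22.39) = 22.39
  R: 0 + 1(22.39) = 22.39
  P: 51.09 (inert)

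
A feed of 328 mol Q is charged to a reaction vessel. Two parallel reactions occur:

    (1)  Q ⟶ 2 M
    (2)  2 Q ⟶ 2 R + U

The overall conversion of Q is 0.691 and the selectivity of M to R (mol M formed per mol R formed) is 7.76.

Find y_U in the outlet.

Conversion of Q: Q consumed = 0.691 × 328 = 226.6 mol = 1ξ₁ + 2ξ₂.
Selectivity: 2ξ₁ / (2ξ₂) = 7.76 → ξ₁ = 7.76 ξ₂.
Substitute: (1·7.76 + 2) ξ₂ = 226.6 → ξ₂ = 23.22 mol, ξ₁ = 180.2 mol.
Outlet amounts (n = n₀ + Σ ν·ξ):
  Q: 328 − 1(180.2) − 2(23.22) = 101.4
  M: 0 + 2(180.2) = 360.4
  R: 0 + 2(23.22) = 46.44
  U: 0 + 1(23.22) = 23.22
Total out = 531.4 mol; y_U = 23.22 / 531.4 = 0.0437.

0.0437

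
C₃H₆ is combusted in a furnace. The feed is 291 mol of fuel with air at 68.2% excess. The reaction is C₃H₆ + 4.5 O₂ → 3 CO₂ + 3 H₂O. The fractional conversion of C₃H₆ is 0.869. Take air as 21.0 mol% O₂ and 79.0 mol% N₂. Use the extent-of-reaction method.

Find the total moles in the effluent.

10900 mol

Stoichiometric O₂ = 4.5 × 291 = 1310 mol; O₂ fed = 1310 × 1.682 = 2203 mol.
N₂ fed = 2203 × 79/21 = 8286 mol.
Fuel reacted = 0.869 × 291 → ξ = 252.9 mol.
Outlet (n = n₀ + ν ξ):
  C₃H₆: 291 − 1(252.9) = 38.12
  O₂: 2203 − 4.5(252.9) = 1065
  N₂: 8286 (inert)
  CO₂: 0 + 3(252.9) = 758.6
  H₂O: 0 + 3(252.9) = 758.6
Total out = 38.12 + 1065 + 8286 + 758.6 + 758.6 = 10910 mol.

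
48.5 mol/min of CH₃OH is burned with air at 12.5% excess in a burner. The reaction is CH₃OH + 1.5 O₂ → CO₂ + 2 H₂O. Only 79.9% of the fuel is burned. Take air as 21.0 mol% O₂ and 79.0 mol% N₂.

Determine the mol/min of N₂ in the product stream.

308 mol/min

Stoichiometric O₂ = 1.5 × 48.5 = 72.75 mol/min; O₂ fed = 72.75 × 1.125 = 81.84 mol/min.
N₂ fed = 81.84 × 79/21 = 307.9 mol/min.
Fuel reacted = 0.799 × 48.5 → ξ = 38.75 mol/min.
Outlet (n = n₀ + ν ξ):
  CH₃OH: 48.5 − 1(38.75) = 9.748
  O₂: 81.84 − 1.5(38.75) = 23.72
  N₂: 307.9 (inert)
  CO₂: 0 + 1(38.75) = 38.75
  H₂O: 0 + 2(38.75) = 77.5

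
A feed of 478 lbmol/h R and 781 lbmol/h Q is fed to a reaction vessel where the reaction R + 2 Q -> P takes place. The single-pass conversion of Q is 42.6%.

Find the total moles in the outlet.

926 lbmol/h

Q reacted = 0.426 × 781 = 332.7 lbmol/h; ν_Q = −2, so ξ = 332.7/2 = 166.4 lbmol/h.
Outlet amounts (n = n₀ + ν ξ):
  R: 478 − 1(166.4) = 311.6
  Q: 781 − 2(166.4) = 448.3
  P: 0 + 1(166.4) = 166.4
Total out = 311.6 + 448.3 + 166.4 = 926.3 lbmol/h.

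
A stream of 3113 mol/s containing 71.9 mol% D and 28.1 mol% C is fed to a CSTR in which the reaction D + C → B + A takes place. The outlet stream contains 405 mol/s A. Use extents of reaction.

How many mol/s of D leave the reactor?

1830 mol/s

For A: n = n₀ + 1ξ → 405 = 0 + 1ξ, giving ξ = 405 mol/s.
Outlet amounts (n = n₀ + ν ξ):
  D: 2238 − 1(405) = 1833
  C: 874.8 − 1(405) = 469.8
  B: 0 + 1(405) = 405
  A: 0 + 1(405) = 405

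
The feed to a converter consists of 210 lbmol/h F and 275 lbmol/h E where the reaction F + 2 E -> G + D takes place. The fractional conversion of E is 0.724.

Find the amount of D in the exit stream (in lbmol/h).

E reacted = 0.724 × 275 = 199.1 lbmol/h; ν_E = −2, so ξ = 199.1/2 = 99.55 lbmol/h.
Outlet amounts (n = n₀ + ν ξ):
  F: 210 − 1(99.55) = 110.5
  E: 275 − 2(99.55) = 75.9
  G: 0 + 1(99.55) = 99.55
  D: 0 + 1(99.55) = 99.55

99.5 lbmol/h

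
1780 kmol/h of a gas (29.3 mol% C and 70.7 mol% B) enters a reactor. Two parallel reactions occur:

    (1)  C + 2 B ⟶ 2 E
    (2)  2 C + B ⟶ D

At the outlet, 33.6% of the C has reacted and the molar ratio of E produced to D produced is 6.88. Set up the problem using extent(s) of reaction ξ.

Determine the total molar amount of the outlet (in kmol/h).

Conversion of C: C consumed = 0.336 × 521.5 = 175.2 kmol/h = 1ξ₁ + 2ξ₂.
Selectivity: 2ξ₁ / (1ξ₂) = 6.88 → ξ₁ = 3.44 ξ₂.
Substitute: (1·3.44 + 2) ξ₂ = 175.2 → ξ₂ = 32.21 kmol/h, ξ₁ = 110.8 kmol/h.
Outlet amounts (n = n₀ + Σ ν·ξ):
  C: 521.5 − 1(110.8) − 2(32.21) = 346.3
  B: 1258 − 2(110.8) − 1(32.21) = 1005
  E: 0 + 2(110.8) = 221.6
  D: 0 + 1(32.21) = 32.21
Total out = 346.3 + 1005 + 221.6 + 32.21 = 1605 kmol/h.

1600 kmol/h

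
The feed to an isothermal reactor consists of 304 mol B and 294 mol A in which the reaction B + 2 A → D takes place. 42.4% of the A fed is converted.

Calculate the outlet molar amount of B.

A reacted = 0.424 × 294 = 124.7 mol; ν_A = −2, so ξ = 124.7/2 = 62.33 mol.
Outlet amounts (n = n₀ + ν ξ):
  B: 304 − 1(62.33) = 241.7
  A: 294 − 2(62.33) = 169.3
  D: 0 + 1(62.33) = 62.33

242 mol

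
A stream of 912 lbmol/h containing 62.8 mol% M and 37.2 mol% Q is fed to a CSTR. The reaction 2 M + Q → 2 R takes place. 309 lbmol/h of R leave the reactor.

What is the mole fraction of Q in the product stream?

For R: n = n₀ + 2ξ → 309 = 0 + 2ξ, giving ξ = 154.5 lbmol/h.
Outlet amounts (n = n₀ + ν ξ):
  M: 572.7 − 2(154.5) = 263.7
  Q: 339.3 − 1(154.5) = 184.8
  R: 0 + 2(154.5) = 309
Total out = 757.5 lbmol/h; y_Q = 184.8 / 757.5 = 0.2439.

0.244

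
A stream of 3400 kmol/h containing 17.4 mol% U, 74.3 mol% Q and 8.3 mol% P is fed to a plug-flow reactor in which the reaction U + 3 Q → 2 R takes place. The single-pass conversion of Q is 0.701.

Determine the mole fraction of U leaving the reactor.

0.000591

Q reacted = 0.701 × 2526 = 1771 kmol/h; ν_Q = −3, so ξ = 1771/3 = 590.3 kmol/h.
Outlet amounts (n = n₀ + ν ξ):
  U: 591.6 − 1(590.3) = 1.311
  Q: 2526 − 3(590.3) = 755.3
  R: 0 + 2(590.3) = 1181
  P: 282.2 (inert)
Total out = 2219 kmol/h; y_U = 1.311 / 2219 = 0.0005908.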